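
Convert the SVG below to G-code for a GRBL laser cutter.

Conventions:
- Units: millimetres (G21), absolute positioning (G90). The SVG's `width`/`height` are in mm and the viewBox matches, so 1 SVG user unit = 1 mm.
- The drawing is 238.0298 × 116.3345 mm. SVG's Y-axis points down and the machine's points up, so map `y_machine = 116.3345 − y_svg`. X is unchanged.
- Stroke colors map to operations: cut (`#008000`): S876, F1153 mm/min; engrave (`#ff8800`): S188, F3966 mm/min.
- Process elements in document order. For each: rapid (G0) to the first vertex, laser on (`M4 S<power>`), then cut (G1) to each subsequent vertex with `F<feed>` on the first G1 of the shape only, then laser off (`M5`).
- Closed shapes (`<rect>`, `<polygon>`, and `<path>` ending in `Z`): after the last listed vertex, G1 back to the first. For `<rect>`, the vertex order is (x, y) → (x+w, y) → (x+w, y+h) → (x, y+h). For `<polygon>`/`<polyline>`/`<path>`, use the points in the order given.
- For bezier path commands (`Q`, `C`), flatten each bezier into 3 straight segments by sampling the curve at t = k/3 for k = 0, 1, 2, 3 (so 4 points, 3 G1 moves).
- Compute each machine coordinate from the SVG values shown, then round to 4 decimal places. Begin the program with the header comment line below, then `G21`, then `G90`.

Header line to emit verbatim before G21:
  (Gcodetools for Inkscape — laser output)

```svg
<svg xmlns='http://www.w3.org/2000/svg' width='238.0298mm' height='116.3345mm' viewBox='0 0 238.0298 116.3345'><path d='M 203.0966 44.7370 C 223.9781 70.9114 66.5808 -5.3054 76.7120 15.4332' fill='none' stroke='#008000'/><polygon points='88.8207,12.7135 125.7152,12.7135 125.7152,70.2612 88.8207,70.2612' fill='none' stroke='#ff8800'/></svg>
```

(Gcodetools for Inkscape — laser output)
G21
G90
G0 X203.0966 Y71.5975
M4 S876
G1 X177.3595 Y72.1703 F1153
G1 X109.6160 Y96.7046
G1 X76.7120 Y100.9013
M5
G0 X88.8207 Y103.6210
M4 S188
G1 X125.7152 Y103.6210 F3966
G1 X125.7152 Y46.0733
G1 X88.8207 Y46.0733
G1 X88.8207 Y103.6210
M5

Since the viewBox matches the mm dimensions, user units are millimetres directly. The only transform is the Y-flip y_m = 116.3345 − y_svg.

Shape 1 is a cubic bezier drawn with `<path>`. Its stroke #008000 means cut at S876, F1153. After flipping Y the toolpath is (203.0966,71.5975) → (177.3595,72.1703) → (109.6160,96.7046) → (76.7120,100.9013).

Shape 2 is a rectangle drawn with `<polygon>`. Its stroke #ff8800 means engrave at S188, F3966. After flipping Y the toolpath is (88.8207,103.6210) → (125.7152,103.6210) → (125.7152,46.0733) → (88.8207,46.0733) → (88.8207,103.6210), returning to the start.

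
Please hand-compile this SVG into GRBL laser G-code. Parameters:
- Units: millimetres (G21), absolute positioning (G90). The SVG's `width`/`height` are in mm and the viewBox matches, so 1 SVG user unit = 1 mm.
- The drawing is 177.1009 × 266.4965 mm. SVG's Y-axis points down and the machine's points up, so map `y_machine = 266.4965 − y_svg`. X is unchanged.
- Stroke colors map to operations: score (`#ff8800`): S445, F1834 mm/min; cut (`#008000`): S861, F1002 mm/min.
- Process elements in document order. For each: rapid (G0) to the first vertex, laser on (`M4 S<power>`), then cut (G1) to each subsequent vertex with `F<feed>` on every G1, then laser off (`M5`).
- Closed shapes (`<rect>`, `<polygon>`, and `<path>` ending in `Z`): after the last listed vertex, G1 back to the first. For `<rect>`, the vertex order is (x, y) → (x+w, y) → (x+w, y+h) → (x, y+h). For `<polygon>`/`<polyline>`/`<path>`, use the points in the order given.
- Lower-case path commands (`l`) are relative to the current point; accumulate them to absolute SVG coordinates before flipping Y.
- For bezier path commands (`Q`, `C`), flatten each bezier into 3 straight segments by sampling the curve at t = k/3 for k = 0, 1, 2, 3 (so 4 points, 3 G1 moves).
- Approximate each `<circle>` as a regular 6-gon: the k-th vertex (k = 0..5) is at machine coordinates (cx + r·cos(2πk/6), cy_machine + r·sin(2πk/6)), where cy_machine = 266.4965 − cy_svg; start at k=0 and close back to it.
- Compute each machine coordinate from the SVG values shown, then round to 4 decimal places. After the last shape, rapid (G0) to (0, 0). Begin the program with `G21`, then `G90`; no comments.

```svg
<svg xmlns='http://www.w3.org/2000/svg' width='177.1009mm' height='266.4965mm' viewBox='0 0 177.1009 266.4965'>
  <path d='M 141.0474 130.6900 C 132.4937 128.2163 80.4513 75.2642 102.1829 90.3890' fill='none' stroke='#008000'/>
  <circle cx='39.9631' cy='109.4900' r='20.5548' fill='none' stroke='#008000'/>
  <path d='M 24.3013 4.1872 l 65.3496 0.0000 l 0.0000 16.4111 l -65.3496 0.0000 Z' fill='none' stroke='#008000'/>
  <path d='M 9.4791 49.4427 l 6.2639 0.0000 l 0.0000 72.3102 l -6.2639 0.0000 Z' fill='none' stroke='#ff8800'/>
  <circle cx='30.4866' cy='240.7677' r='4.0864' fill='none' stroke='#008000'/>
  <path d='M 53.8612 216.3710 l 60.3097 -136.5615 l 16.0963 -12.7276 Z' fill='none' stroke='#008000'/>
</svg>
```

viewBox `0 0 177.1009 266.4965` with mm width/height → 1 unit = 1 mm. Flip: y_m = 266.4965 − y_svg.

**Shape 1** — `<path>` cubic bezier, stroke `#008000` → cut (S861, F1002). Control points (SVG): P0=(141.0474,130.6900), P1=(132.4937,128.2163), P2=(80.4513,75.2642), P3=(102.1829,90.3890); sampled at t=k/3. Machine vertices: (141.0474,135.8065) → (122.3405,150.7154) → (100.6996,172.9309) → (102.1829,176.1075). Open path.

**Shape 2** — `<circle>` circle, stroke `#008000` → cut (S861, F1002). Machine vertices: (60.5179,157.0065) → (50.2405,174.8075) → (29.6857,174.8075) → (19.4083,157.0065) → (29.6857,139.2055) → (50.2405,139.2055) → (60.5179,157.0065). Closed: final G1 returns to the first vertex.

**Shape 3** — `<path>` rectangle, stroke `#008000` → cut (S861, F1002). Machine vertices: (24.3013,262.3093) → (89.6509,262.3093) → (89.6509,245.8982) → (24.3013,245.8982) → (24.3013,262.3093). Closed: final G1 returns to the first vertex.

**Shape 4** — `<path>` rectangle, stroke `#ff8800` → score (S445, F1834). Machine vertices: (9.4791,217.0538) → (15.7430,217.0538) → (15.7430,144.7436) → (9.4791,144.7436) → (9.4791,217.0538). Closed: final G1 returns to the first vertex.

**Shape 5** — `<circle>` circle, stroke `#008000` → cut (S861, F1002). Machine vertices: (34.5730,25.7288) → (32.5298,29.2677) → (28.4434,29.2677) → (26.4002,25.7288) → (28.4434,22.1899) → (32.5298,22.1899) → (34.5730,25.7288). Closed: final G1 returns to the first vertex.

**Shape 6** — `<path>` closed polygon, stroke `#008000` → cut (S861, F1002). Machine vertices: (53.8612,50.1255) → (114.1709,186.6870) → (130.2672,199.4146) → (53.8612,50.1255). Closed: final G1 returns to the first vertex.

G21
G90
G0 X141.0474 Y135.8065
M4 S861
G1 X122.3405 Y150.7154 F1002
G1 X100.6996 Y172.9309 F1002
G1 X102.1829 Y176.1075 F1002
M5
G0 X60.5179 Y157.0065
M4 S861
G1 X50.2405 Y174.8075 F1002
G1 X29.6857 Y174.8075 F1002
G1 X19.4083 Y157.0065 F1002
G1 X29.6857 Y139.2055 F1002
G1 X50.2405 Y139.2055 F1002
G1 X60.5179 Y157.0065 F1002
M5
G0 X24.3013 Y262.3093
M4 S861
G1 X89.6509 Y262.3093 F1002
G1 X89.6509 Y245.8982 F1002
G1 X24.3013 Y245.8982 F1002
G1 X24.3013 Y262.3093 F1002
M5
G0 X9.4791 Y217.0538
M4 S445
G1 X15.7430 Y217.0538 F1834
G1 X15.7430 Y144.7436 F1834
G1 X9.4791 Y144.7436 F1834
G1 X9.4791 Y217.0538 F1834
M5
G0 X34.5730 Y25.7288
M4 S861
G1 X32.5298 Y29.2677 F1002
G1 X28.4434 Y29.2677 F1002
G1 X26.4002 Y25.7288 F1002
G1 X28.4434 Y22.1899 F1002
G1 X32.5298 Y22.1899 F1002
G1 X34.5730 Y25.7288 F1002
M5
G0 X53.8612 Y50.1255
M4 S861
G1 X114.1709 Y186.6870 F1002
G1 X130.2672 Y199.4146 F1002
G1 X53.8612 Y50.1255 F1002
M5
G0 X0.0000 Y0.0000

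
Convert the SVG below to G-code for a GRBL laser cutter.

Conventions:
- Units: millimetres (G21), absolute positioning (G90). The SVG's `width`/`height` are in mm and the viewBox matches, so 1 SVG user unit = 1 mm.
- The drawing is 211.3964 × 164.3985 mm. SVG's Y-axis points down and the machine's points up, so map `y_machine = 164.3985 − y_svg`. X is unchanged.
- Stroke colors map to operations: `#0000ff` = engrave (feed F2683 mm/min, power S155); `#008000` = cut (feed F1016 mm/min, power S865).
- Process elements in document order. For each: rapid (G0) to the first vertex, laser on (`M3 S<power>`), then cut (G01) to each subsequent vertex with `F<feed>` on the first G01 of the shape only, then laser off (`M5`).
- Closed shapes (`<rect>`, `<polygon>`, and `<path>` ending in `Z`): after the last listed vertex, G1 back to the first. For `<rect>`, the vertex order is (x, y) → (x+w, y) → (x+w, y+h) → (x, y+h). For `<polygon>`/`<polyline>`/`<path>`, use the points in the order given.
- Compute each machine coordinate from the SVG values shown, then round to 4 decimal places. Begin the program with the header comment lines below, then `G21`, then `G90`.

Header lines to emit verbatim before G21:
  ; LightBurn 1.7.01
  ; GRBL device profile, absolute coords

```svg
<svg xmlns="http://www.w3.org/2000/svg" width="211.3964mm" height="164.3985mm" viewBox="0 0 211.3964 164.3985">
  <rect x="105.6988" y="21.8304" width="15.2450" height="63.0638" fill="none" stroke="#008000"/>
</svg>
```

Since the viewBox matches the mm dimensions, user units are millimetres directly. The only transform is the Y-flip y_m = 164.3985 − y_svg.

Shape 1 is a rectangle drawn with `<rect>`. Its stroke #008000 means cut at S865, F1016. After flipping Y the toolpath is (105.6988,142.5681) → (120.9438,142.5681) → (120.9438,79.5043) → (105.6988,79.5043) → (105.6988,142.5681), returning to the start.

; LightBurn 1.7.01
; GRBL device profile, absolute coords
G21
G90
G0 X105.6988 Y142.5681
M3 S865
G01 X120.9438 Y142.5681 F1016
G01 X120.9438 Y79.5043
G01 X105.6988 Y79.5043
G01 X105.6988 Y142.5681
M5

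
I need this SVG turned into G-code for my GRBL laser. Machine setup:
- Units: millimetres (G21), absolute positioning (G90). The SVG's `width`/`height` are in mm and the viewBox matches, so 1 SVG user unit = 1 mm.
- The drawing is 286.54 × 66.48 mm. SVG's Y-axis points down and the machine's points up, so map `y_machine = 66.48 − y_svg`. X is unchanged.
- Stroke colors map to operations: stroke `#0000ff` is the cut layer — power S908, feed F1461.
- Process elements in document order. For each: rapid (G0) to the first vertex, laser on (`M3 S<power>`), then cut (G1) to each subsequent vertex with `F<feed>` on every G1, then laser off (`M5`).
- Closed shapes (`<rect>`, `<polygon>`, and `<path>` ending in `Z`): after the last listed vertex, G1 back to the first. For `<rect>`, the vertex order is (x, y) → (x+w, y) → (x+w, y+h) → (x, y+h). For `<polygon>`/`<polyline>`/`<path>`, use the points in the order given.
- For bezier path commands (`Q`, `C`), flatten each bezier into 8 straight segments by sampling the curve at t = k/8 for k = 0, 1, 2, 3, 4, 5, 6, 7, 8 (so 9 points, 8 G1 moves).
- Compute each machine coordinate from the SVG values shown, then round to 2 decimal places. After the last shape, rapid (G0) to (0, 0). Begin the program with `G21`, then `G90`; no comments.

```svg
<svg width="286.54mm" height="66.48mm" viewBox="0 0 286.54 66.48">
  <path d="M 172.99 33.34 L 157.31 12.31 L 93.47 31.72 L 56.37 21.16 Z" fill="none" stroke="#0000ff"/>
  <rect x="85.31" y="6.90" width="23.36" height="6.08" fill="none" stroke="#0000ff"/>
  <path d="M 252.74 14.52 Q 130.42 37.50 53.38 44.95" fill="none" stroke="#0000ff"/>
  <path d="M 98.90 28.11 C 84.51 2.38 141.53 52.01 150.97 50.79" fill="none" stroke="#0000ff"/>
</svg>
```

G21
G90
G0 X172.99 Y33.14
M3 S908
G1 X157.31 Y54.17 F1461
G1 X93.47 Y34.76 F1461
G1 X56.37 Y45.32 F1461
G1 X172.99 Y33.14 F1461
M5
G0 X85.31 Y59.58
M3 S908
G1 X108.67 Y59.58 F1461
G1 X108.67 Y53.50 F1461
G1 X85.31 Y53.50 F1461
G1 X85.31 Y59.58 F1461
M5
G0 X252.74 Y51.96
M3 S908
G1 X222.87 Y46.46 F1461
G1 X194.41 Y41.44 F1461
G1 X167.37 Y36.91 F1461
G1 X141.74 Y32.86 F1461
G1 X117.53 Y29.30 F1461
G1 X94.73 Y26.23 F1461
G1 X73.35 Y23.64 F1461
G1 X53.38 Y21.53 F1461
M5
G0 X98.90 Y38.37
M3 S908
G1 X96.62 Y44.73 F1461
G1 X99.64 Y45.51 F1461
G1 X106.56 Y42.18 F1461
G1 X116.00 Y36.22 F1461
G1 X126.55 Y29.11 F1461
G1 X136.83 Y22.34 F1461
G1 X145.43 Y17.37 F1461
G1 X150.97 Y15.69 F1461
M5
G0 X0.00 Y0.00

Since the viewBox matches the mm dimensions, user units are millimetres directly. The only transform is the Y-flip y_m = 66.48 − y_svg.

Shape 1 is a closed polygon drawn with `<path>`. Its stroke #0000ff means cut at S908, F1461. After flipping Y the toolpath is (172.99,33.14) → (157.31,54.17) → (93.47,34.76) → (56.37,45.32) → (172.99,33.14), returning to the start.

Shape 2 is a rectangle drawn with `<rect>`. Its stroke #0000ff means cut at S908, F1461. After flipping Y the toolpath is (85.31,59.58) → (108.67,59.58) → (108.67,53.50) → (85.31,53.50) → (85.31,59.58), returning to the start.

Shape 3 is a quadratic bezier drawn with `<path>`. Its stroke #0000ff means cut at S908, F1461. After flipping Y the toolpath is (252.74,51.96) → (222.87,46.46) → (194.41,41.44) → (167.37,36.91) → (141.74,32.86) → (117.53,29.30) → (94.73,26.23) → (73.35,23.64) → (53.38,21.53).

Shape 4 is a cubic bezier drawn with `<path>`. Its stroke #0000ff means cut at S908, F1461. After flipping Y the toolpath is (98.90,38.37) → (96.62,44.73) → (99.64,45.51) → (106.56,42.18) → (116.00,36.22) → (126.55,29.11) → (136.83,22.34) → (145.43,17.37) → (150.97,15.69).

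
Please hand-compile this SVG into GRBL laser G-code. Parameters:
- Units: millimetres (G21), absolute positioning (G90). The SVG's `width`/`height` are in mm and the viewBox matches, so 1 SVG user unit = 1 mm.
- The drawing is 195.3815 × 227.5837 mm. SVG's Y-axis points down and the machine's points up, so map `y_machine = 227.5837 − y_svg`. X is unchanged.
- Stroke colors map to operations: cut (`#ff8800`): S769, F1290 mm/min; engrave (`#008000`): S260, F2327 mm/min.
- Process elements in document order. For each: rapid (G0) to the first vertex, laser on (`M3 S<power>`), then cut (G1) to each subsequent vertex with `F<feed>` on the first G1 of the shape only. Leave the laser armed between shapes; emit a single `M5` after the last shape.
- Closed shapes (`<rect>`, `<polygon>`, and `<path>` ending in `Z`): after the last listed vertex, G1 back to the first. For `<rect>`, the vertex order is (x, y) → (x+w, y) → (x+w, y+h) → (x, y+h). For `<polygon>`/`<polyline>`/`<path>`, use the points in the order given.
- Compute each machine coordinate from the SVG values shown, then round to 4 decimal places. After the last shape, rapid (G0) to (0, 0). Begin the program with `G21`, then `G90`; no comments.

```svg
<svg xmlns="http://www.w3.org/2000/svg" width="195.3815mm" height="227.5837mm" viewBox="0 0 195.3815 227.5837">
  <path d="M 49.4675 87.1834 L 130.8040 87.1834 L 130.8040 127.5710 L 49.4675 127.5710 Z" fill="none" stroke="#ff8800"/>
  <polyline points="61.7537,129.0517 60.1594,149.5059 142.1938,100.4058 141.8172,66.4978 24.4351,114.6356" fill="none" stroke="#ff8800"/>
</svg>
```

G21
G90
G0 X49.4675 Y140.4003
M3 S769
G1 X130.8040 Y140.4003 F1290
G1 X130.8040 Y100.0127
G1 X49.4675 Y100.0127
G1 X49.4675 Y140.4003
G0 X61.7537 Y98.5320
M3 S769
G1 X60.1594 Y78.0778 F1290
G1 X142.1938 Y127.1779
G1 X141.8172 Y161.0859
G1 X24.4351 Y112.9481
M5
G0 X0.0000 Y0.0000

1 u = 1 mm; y_m = 227.5837 − y.

[1] `<path>` rectangle, #ff8800→cut S769 F1290: (49.4675,140.4003) → (130.8040,140.4003) → (130.8040,100.0127) → (49.4675,100.0127) → (49.4675,140.4003) (closed)

[2] `<polyline>` open polyline, #ff8800→cut S769 F1290: (61.7537,98.5320) → (60.1594,78.0778) → (142.1938,127.1779) → (141.8172,161.0859) → (24.4351,112.9481)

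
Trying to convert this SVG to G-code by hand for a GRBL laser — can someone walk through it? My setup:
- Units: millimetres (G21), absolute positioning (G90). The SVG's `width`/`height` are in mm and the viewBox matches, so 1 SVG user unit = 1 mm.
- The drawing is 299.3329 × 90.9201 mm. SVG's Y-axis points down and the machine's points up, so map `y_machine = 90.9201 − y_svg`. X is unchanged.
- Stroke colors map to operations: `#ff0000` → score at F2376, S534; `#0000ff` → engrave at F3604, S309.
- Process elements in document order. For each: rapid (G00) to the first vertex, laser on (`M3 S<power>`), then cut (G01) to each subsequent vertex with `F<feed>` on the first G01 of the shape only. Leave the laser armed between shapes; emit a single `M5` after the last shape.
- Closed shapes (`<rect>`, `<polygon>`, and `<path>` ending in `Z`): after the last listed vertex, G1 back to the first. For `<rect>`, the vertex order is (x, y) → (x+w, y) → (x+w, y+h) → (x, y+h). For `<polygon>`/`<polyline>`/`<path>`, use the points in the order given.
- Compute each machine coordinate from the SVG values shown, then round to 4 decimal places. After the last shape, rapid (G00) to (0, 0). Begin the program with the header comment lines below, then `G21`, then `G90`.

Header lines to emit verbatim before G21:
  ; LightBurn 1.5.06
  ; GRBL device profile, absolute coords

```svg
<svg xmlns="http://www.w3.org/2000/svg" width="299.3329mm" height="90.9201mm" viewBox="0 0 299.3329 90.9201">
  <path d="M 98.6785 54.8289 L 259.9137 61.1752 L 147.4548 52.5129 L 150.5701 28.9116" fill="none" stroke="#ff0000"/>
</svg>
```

Since the viewBox matches the mm dimensions, user units are millimetres directly. The only transform is the Y-flip y_m = 90.9201 − y_svg.

Shape 1 is a open polyline drawn with `<path>`. Its stroke #ff0000 means score at S534, F2376. After flipping Y the toolpath is (98.6785,36.0912) → (259.9137,29.7449) → (147.4548,38.4072) → (150.5701,62.0085).

; LightBurn 1.5.06
; GRBL device profile, absolute coords
G21
G90
G00 X98.6785 Y36.0912
M3 S534
G01 X259.9137 Y29.7449 F2376
G01 X147.4548 Y38.4072
G01 X150.5701 Y62.0085
M5
G00 X0.0000 Y0.0000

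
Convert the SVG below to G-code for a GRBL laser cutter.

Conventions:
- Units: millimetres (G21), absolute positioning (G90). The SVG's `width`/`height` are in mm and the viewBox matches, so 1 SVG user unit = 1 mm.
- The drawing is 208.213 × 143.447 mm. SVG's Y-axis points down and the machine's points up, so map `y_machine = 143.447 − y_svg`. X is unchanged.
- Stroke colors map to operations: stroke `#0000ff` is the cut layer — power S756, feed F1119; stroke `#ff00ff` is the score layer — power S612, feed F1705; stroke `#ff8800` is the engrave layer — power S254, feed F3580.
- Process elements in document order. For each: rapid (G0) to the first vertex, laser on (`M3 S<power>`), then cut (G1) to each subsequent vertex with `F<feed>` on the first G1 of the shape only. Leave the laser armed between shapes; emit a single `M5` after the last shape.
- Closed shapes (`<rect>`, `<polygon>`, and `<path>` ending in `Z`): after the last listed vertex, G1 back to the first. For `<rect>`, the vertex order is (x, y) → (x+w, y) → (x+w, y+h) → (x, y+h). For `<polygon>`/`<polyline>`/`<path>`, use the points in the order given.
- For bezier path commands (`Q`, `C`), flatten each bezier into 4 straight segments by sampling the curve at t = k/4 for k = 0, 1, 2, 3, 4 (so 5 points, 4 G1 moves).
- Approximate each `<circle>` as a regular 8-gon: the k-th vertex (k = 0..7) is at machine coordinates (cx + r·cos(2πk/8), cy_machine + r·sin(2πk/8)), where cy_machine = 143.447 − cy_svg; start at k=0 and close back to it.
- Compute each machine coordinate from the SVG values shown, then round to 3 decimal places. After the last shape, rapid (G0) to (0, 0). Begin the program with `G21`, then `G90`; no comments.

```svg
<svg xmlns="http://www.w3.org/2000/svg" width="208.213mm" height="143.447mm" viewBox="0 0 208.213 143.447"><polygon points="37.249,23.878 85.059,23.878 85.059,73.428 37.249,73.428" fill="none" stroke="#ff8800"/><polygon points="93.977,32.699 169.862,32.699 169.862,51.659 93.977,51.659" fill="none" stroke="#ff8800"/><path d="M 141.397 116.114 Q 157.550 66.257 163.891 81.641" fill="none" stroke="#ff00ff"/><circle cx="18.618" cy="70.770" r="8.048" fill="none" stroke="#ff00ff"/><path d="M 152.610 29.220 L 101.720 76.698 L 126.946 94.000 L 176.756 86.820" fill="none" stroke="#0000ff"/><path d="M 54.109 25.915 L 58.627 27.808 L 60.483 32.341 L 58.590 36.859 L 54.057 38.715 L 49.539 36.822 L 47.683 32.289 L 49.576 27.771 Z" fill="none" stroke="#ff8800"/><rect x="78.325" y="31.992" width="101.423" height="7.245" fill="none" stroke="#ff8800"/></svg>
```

viewBox `0 0 208.213 143.447` with mm width/height → 1 unit = 1 mm. Flip: y_m = 143.447 − y_svg.

**Shape 1** — `<polygon>` rectangle, stroke `#ff8800` → engrave (S254, F3580). Machine vertices: (37.249,119.569) → (85.059,119.569) → (85.059,70.019) → (37.249,70.019) → (37.249,119.569). Closed: final G1 returns to the first vertex.

**Shape 2** — `<polygon>` rectangle, stroke `#ff8800` → engrave (S254, F3580). Machine vertices: (93.977,110.748) → (169.862,110.748) → (169.862,91.788) → (93.977,91.788) → (93.977,110.748). Closed: final G1 returns to the first vertex.

**Shape 3** — `<path>` quadratic bezier, stroke `#ff00ff` → score (S612, F1705). Control points (SVG): P0=(141.397,116.114), P1=(157.550,66.257), P2=(163.891,81.641); sampled at t=k/4. Machine vertices: (141.397,27.333) → (148.860,48.184) → (155.097,60.880) → (160.107,65.420) → (163.891,61.806). Open path.

**Shape 4** — `<circle>` circle, stroke `#ff00ff` → score (S612, F1705). Machine vertices: (26.666,72.677) → (24.309,78.368) → (18.618,80.725) → (12.927,78.368) → (10.570,72.677) → (12.927,66.986) → (18.618,64.629) → (24.309,66.986) → (26.666,72.677). Closed: final G1 returns to the first vertex.

**Shape 5** — `<path>` open polyline, stroke `#0000ff` → cut (S756, F1119). Machine vertices: (152.610,114.227) → (101.720,66.749) → (126.946,49.447) → (176.756,56.627). Open path.

**Shape 6** — `<path>` regular polygon, stroke `#ff8800` → engrave (S254, F3580). Machine vertices: (54.109,117.532) → (58.627,115.639) → (60.483,111.106) → (58.590,106.588) → (54.057,104.732) → (49.539,106.625) → (47.683,111.158) → (49.576,115.676) → (54.109,117.532). Closed: final G1 returns to the first vertex.

**Shape 7** — `<rect>` rectangle, stroke `#ff8800` → engrave (S254, F3580). Machine vertices: (78.325,111.455) → (179.748,111.455) → (179.748,104.210) → (78.325,104.210) → (78.325,111.455). Closed: final G1 returns to the first vertex.

G21
G90
G0 X37.249 Y119.569
M3 S254
G1 X85.059 Y119.569 F3580
G1 X85.059 Y70.019
G1 X37.249 Y70.019
G1 X37.249 Y119.569
G0 X93.977 Y110.748
M3 S254
G1 X169.862 Y110.748 F3580
G1 X169.862 Y91.788
G1 X93.977 Y91.788
G1 X93.977 Y110.748
G0 X141.397 Y27.333
M3 S612
G1 X148.860 Y48.184 F1705
G1 X155.097 Y60.880
G1 X160.107 Y65.420
G1 X163.891 Y61.806
G0 X26.666 Y72.677
M3 S612
G1 X24.309 Y78.368 F1705
G1 X18.618 Y80.725
G1 X12.927 Y78.368
G1 X10.570 Y72.677
G1 X12.927 Y66.986
G1 X18.618 Y64.629
G1 X24.309 Y66.986
G1 X26.666 Y72.677
G0 X152.610 Y114.227
M3 S756
G1 X101.720 Y66.749 F1119
G1 X126.946 Y49.447
G1 X176.756 Y56.627
G0 X54.109 Y117.532
M3 S254
G1 X58.627 Y115.639 F3580
G1 X60.483 Y111.106
G1 X58.590 Y106.588
G1 X54.057 Y104.732
G1 X49.539 Y106.625
G1 X47.683 Y111.158
G1 X49.576 Y115.676
G1 X54.109 Y117.532
G0 X78.325 Y111.455
M3 S254
G1 X179.748 Y111.455 F3580
G1 X179.748 Y104.210
G1 X78.325 Y104.210
G1 X78.325 Y111.455
M5
G0 X0.000 Y0.000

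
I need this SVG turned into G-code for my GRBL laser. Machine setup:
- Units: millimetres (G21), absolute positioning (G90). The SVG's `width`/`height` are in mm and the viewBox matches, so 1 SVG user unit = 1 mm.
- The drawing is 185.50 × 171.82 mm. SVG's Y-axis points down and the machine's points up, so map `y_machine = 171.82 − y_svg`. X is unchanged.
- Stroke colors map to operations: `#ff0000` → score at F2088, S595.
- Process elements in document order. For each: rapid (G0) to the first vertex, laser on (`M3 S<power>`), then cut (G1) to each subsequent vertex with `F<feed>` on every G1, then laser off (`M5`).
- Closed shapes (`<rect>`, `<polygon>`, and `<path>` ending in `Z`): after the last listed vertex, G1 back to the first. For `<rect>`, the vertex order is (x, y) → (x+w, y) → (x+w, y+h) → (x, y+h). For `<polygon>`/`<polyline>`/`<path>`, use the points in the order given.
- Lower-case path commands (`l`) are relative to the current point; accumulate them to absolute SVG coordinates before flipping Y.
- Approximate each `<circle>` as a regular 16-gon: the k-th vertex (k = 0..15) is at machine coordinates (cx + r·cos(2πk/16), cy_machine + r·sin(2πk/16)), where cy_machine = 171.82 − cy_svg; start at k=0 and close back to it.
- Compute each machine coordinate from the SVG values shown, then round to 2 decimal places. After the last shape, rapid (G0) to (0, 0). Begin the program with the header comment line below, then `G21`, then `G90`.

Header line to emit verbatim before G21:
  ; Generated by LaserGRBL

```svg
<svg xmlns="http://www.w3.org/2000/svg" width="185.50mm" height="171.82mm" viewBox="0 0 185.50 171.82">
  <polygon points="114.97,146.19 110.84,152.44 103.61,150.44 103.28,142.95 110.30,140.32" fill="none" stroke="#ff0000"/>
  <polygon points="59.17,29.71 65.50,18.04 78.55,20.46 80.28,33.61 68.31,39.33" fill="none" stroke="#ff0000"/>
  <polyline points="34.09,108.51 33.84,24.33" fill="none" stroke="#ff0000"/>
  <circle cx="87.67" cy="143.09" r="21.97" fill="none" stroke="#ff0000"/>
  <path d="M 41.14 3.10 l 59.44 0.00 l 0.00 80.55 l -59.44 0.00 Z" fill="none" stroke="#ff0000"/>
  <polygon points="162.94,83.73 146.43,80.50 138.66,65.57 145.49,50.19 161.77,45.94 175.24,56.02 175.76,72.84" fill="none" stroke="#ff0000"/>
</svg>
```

viewBox `0 0 185.50 171.82` with mm width/height → 1 unit = 1 mm. Flip: y_m = 171.82 − y_svg.

**Shape 1** — `<polygon>` regular polygon, stroke `#ff0000` → score (S595, F2088). Machine vertices: (114.97,25.63) → (110.84,19.38) → (103.61,21.38) → (103.28,28.87) → (110.30,31.50) → (114.97,25.63). Closed: final G1 returns to the first vertex.

**Shape 2** — `<polygon>` regular polygon, stroke `#ff0000` → score (S595, F2088). Machine vertices: (59.17,142.11) → (65.50,153.78) → (78.55,151.36) → (80.28,138.21) → (68.31,132.49) → (59.17,142.11). Closed: final G1 returns to the first vertex.

**Shape 3** — `<polyline>` line segment, stroke `#ff0000` → score (S595, F2088). Machine vertices: (34.09,63.31) → (33.84,147.49). Open path.

**Shape 4** — `<circle>` circle, stroke `#ff0000` → score (S595, F2088). Machine vertices: (109.64,28.73) → (107.97,37.14) → (103.21,44.27) → (96.08,49.03) → (87.67,50.70) → (79.26,49.03) → (72.13,44.27) → (67.37,37.14) → (65.70,28.73) → (67.37,20.32) → (72.13,13.19) → (79.26,8.43) → (87.67,6.76) → (96.08,8.43) → (103.21,13.19) → (107.97,20.32) → (109.64,28.73). Closed: final G1 returns to the first vertex.

**Shape 5** — `<path>` rectangle, stroke `#ff0000` → score (S595, F2088). Machine vertices: (41.14,168.72) → (100.58,168.72) → (100.58,88.17) → (41.14,88.17) → (41.14,168.72). Closed: final G1 returns to the first vertex.

**Shape 6** — `<polygon>` regular polygon, stroke `#ff0000` → score (S595, F2088). Machine vertices: (162.94,88.09) → (146.43,91.32) → (138.66,106.25) → (145.49,121.63) → (161.77,125.88) → (175.24,115.80) → (175.76,98.98) → (162.94,88.09). Closed: final G1 returns to the first vertex.

; Generated by LaserGRBL
G21
G90
G0 X114.97 Y25.63
M3 S595
G1 X110.84 Y19.38 F2088
G1 X103.61 Y21.38 F2088
G1 X103.28 Y28.87 F2088
G1 X110.30 Y31.50 F2088
G1 X114.97 Y25.63 F2088
M5
G0 X59.17 Y142.11
M3 S595
G1 X65.50 Y153.78 F2088
G1 X78.55 Y151.36 F2088
G1 X80.28 Y138.21 F2088
G1 X68.31 Y132.49 F2088
G1 X59.17 Y142.11 F2088
M5
G0 X34.09 Y63.31
M3 S595
G1 X33.84 Y147.49 F2088
M5
G0 X109.64 Y28.73
M3 S595
G1 X107.97 Y37.14 F2088
G1 X103.21 Y44.27 F2088
G1 X96.08 Y49.03 F2088
G1 X87.67 Y50.70 F2088
G1 X79.26 Y49.03 F2088
G1 X72.13 Y44.27 F2088
G1 X67.37 Y37.14 F2088
G1 X65.70 Y28.73 F2088
G1 X67.37 Y20.32 F2088
G1 X72.13 Y13.19 F2088
G1 X79.26 Y8.43 F2088
G1 X87.67 Y6.76 F2088
G1 X96.08 Y8.43 F2088
G1 X103.21 Y13.19 F2088
G1 X107.97 Y20.32 F2088
G1 X109.64 Y28.73 F2088
M5
G0 X41.14 Y168.72
M3 S595
G1 X100.58 Y168.72 F2088
G1 X100.58 Y88.17 F2088
G1 X41.14 Y88.17 F2088
G1 X41.14 Y168.72 F2088
M5
G0 X162.94 Y88.09
M3 S595
G1 X146.43 Y91.32 F2088
G1 X138.66 Y106.25 F2088
G1 X145.49 Y121.63 F2088
G1 X161.77 Y125.88 F2088
G1 X175.24 Y115.80 F2088
G1 X175.76 Y98.98 F2088
G1 X162.94 Y88.09 F2088
M5
G0 X0.00 Y0.00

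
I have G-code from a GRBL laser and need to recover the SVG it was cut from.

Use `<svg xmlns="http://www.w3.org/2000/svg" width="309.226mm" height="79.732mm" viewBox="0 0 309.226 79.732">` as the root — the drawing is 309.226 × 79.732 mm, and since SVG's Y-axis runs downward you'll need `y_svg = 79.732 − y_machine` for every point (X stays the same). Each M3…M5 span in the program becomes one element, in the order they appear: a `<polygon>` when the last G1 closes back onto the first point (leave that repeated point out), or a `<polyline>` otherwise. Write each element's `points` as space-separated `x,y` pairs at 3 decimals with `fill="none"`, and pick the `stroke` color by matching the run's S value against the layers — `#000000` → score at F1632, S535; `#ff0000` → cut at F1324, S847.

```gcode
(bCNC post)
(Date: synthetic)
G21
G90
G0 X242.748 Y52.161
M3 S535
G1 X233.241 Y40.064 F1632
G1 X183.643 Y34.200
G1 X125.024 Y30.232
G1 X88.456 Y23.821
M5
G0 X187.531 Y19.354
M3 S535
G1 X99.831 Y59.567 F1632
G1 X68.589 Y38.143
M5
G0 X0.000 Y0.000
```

<svg xmlns="http://www.w3.org/2000/svg" width="309.226mm" height="79.732mm" viewBox="0 0 309.226 79.732">
  <polyline points="242.748,27.571 233.241,39.668 183.643,45.532 125.024,49.500 88.456,55.911" fill="none" stroke="#000000"/>
  <polyline points="187.531,60.378 99.831,20.165 68.589,41.589" fill="none" stroke="#000000"/>
</svg>

Each laser-on run becomes one SVG element. Flip Y back into SVG space with y_svg = 79.732 − y_machine. Every run uses S535, so all elements get stroke `#000000` (score).

Run 1: The run is open, so emit a `<polyline>` with points (Y-flipped): 242.748,27.571 233.241,39.668 183.643,45.532 125.024,49.500 88.456,55.911.

Run 2: The run is open, so emit a `<polyline>` with points (Y-flipped): 187.531,60.378 99.831,20.165 68.589,41.589.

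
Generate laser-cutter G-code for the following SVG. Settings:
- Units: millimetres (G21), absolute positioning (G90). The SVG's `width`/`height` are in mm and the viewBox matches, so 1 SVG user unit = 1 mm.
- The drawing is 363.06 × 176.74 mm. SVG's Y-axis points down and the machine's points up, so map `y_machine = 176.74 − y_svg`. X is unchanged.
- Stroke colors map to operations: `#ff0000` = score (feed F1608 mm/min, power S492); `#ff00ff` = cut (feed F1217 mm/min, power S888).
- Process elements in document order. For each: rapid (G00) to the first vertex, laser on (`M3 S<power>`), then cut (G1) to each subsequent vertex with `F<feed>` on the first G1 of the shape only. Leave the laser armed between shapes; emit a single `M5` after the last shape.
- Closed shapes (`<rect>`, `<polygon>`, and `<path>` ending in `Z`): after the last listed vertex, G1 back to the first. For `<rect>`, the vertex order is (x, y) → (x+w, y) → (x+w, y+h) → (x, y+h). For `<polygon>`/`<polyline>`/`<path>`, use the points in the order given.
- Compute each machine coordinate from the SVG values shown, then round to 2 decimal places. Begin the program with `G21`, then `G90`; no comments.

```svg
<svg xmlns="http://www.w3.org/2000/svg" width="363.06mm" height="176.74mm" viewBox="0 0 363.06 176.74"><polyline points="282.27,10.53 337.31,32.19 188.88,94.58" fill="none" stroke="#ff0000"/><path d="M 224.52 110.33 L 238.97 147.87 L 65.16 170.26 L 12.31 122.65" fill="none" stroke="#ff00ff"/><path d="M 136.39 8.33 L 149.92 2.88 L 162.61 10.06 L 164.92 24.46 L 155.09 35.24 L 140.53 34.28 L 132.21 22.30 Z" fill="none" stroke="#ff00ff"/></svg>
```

G21
G90
G00 X282.27 Y166.21
M3 S492
G1 X337.31 Y144.55 F1608
G1 X188.88 Y82.16
G00 X224.52 Y66.41
M3 S888
G1 X238.97 Y28.87 F1217
G1 X65.16 Y6.48
G1 X12.31 Y54.09
G00 X136.39 Y168.41
M3 S888
G1 X149.92 Y173.86 F1217
G1 X162.61 Y166.68
G1 X164.92 Y152.28
G1 X155.09 Y141.50
G1 X140.53 Y142.46
G1 X132.21 Y154.44
G1 X136.39 Y168.41
M5

viewBox `0 0 363.06 176.74` with mm width/height → 1 unit = 1 mm. Flip: y_m = 176.74 − y_svg.

**Shape 1** — `<polyline>` open polyline, stroke `#ff0000` → score (S492, F1608). Machine vertices: (282.27,166.21) → (337.31,144.55) → (188.88,82.16). Open path.

**Shape 2** — `<path>` open polyline, stroke `#ff00ff` → cut (S888, F1217). Machine vertices: (224.52,66.41) → (238.97,28.87) → (65.16,6.48) → (12.31,54.09). Open path.

**Shape 3** — `<path>` regular polygon, stroke `#ff00ff` → cut (S888, F1217). Machine vertices: (136.39,168.41) → (149.92,173.86) → (162.61,166.68) → (164.92,152.28) → (155.09,141.50) → (140.53,142.46) → (132.21,154.44) → (136.39,168.41). Closed: final G1 returns to the first vertex.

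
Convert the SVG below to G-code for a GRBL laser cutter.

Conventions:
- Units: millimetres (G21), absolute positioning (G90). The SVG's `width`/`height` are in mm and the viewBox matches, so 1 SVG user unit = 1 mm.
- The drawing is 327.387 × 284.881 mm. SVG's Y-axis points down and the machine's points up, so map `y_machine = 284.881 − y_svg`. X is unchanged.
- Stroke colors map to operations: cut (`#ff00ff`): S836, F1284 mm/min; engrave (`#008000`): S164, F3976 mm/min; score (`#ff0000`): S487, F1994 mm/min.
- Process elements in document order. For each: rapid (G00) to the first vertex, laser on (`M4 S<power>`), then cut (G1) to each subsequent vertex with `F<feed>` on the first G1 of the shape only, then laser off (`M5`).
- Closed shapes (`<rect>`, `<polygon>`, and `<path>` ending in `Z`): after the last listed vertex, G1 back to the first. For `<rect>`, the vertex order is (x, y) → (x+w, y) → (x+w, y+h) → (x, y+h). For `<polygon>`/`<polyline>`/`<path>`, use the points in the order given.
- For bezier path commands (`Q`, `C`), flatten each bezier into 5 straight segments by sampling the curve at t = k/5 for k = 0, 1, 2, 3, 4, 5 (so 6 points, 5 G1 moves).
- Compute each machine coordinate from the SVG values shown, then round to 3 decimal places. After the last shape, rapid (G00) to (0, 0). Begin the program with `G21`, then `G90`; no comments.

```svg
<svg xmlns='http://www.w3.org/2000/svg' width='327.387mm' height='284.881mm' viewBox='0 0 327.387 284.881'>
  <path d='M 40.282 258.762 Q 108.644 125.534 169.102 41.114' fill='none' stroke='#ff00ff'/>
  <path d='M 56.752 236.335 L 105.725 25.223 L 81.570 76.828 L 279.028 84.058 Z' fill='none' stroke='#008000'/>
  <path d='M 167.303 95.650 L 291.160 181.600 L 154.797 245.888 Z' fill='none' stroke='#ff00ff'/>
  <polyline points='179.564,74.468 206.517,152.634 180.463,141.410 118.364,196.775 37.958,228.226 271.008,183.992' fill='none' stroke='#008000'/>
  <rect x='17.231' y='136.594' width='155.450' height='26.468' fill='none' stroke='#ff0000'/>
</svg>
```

1 u = 1 mm; y_m = 284.881 − y.

[1] `<path>` quadratic bezier, #ff00ff→cut S836 F1284: (40.282,26.119) → (67.311,77.458) → (93.707,124.892) → (119.471,168.422) → (144.603,208.047) → (169.102,243.767)

[2] `<path>` closed polygon, #008000→engrave S164 F3976: (56.752,48.546) → (105.725,259.658) → (81.570,208.053) → (279.028,200.823) → (56.752,48.546) (closed)

[3] `<path>` regular polygon, #ff00ff→cut S836 F1284: (167.303,189.231) → (291.160,103.281) → (154.797,38.993) → (167.303,189.231) (closed)

[4] `<polyline>` open polyline, #008000→engrave S164 F3976: (179.564,210.413) → (206.517,132.247) → (180.463,143.471) → (118.364,88.106) → (37.958,56.655) → (271.008,100.889)

[5] `<rect>` rectangle, #ff0000→score S487 F1994: (17.231,148.287) → (172.681,148.287) → (172.681,121.819) → (17.231,121.819) → (17.231,148.287) (closed)

G21
G90
G00 X40.282 Y26.119
M4 S836
G1 X67.311 Y77.458 F1284
G1 X93.707 Y124.892
G1 X119.471 Y168.422
G1 X144.603 Y208.047
G1 X169.102 Y243.767
M5
G00 X56.752 Y48.546
M4 S164
G1 X105.725 Y259.658 F3976
G1 X81.570 Y208.053
G1 X279.028 Y200.823
G1 X56.752 Y48.546
M5
G00 X167.303 Y189.231
M4 S836
G1 X291.160 Y103.281 F1284
G1 X154.797 Y38.993
G1 X167.303 Y189.231
M5
G00 X179.564 Y210.413
M4 S164
G1 X206.517 Y132.247 F3976
G1 X180.463 Y143.471
G1 X118.364 Y88.106
G1 X37.958 Y56.655
G1 X271.008 Y100.889
M5
G00 X17.231 Y148.287
M4 S487
G1 X172.681 Y148.287 F1994
G1 X172.681 Y121.819
G1 X17.231 Y121.819
G1 X17.231 Y148.287
M5
G00 X0.000 Y0.000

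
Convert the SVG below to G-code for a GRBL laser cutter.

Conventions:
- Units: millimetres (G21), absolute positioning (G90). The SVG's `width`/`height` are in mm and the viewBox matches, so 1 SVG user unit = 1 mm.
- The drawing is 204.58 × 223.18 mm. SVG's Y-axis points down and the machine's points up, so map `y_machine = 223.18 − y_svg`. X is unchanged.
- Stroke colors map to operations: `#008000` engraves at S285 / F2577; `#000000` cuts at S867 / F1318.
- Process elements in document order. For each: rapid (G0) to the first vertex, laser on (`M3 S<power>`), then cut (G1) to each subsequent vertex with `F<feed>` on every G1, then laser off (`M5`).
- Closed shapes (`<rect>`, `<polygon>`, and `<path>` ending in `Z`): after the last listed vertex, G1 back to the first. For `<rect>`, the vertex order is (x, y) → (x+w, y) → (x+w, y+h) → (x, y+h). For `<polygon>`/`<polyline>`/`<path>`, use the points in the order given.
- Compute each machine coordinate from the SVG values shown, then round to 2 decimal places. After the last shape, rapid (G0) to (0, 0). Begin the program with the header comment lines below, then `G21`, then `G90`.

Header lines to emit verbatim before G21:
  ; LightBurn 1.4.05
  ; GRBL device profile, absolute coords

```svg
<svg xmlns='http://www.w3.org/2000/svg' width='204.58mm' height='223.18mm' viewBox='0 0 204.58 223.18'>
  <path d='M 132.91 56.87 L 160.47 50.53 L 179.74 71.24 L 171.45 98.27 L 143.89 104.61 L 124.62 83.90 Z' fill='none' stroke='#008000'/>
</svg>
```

; LightBurn 1.4.05
; GRBL device profile, absolute coords
G21
G90
G0 X132.91 Y166.31
M3 S285
G1 X160.47 Y172.65 F2577
G1 X179.74 Y151.94 F2577
G1 X171.45 Y124.91 F2577
G1 X143.89 Y118.57 F2577
G1 X124.62 Y139.28 F2577
G1 X132.91 Y166.31 F2577
M5
G0 X0.00 Y0.00

Since the viewBox matches the mm dimensions, user units are millimetres directly. The only transform is the Y-flip y_m = 223.18 − y_svg.

Shape 1 is a regular polygon drawn with `<path>`. Its stroke #008000 means engrave at S285, F2577. After flipping Y the toolpath is (132.91,166.31) → (160.47,172.65) → (179.74,151.94) → (171.45,124.91) → (143.89,118.57) → (124.62,139.28) → (132.91,166.31), returning to the start.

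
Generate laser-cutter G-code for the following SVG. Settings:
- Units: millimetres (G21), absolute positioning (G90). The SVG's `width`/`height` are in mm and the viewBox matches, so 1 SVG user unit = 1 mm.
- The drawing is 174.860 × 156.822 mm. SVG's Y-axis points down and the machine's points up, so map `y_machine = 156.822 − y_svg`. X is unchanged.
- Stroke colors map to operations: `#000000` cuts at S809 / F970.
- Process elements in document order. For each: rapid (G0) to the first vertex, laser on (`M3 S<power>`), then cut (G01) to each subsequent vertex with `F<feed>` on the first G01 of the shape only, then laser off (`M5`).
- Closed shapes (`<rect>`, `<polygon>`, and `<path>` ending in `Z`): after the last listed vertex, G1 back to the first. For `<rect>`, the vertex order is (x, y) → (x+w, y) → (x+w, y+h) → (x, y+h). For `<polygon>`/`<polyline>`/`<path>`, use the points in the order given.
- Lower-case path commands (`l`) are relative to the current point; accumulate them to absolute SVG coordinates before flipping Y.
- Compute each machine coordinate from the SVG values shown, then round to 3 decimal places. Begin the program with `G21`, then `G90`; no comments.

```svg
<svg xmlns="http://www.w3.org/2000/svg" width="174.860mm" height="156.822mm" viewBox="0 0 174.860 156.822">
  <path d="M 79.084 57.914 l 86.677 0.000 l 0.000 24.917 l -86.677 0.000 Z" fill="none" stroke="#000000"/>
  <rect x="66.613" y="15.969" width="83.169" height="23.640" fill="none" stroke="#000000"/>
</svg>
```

Since the viewBox matches the mm dimensions, user units are millimetres directly. The only transform is the Y-flip y_m = 156.822 − y_svg.

Shape 1 is a rectangle drawn with `<path>`. Its stroke #000000 means cut at S809, F970. After flipping Y the toolpath is (79.084,98.908) → (165.761,98.908) → (165.761,73.991) → (79.084,73.991) → (79.084,98.908), returning to the start.

Shape 2 is a rectangle drawn with `<rect>`. Its stroke #000000 means cut at S809, F970. After flipping Y the toolpath is (66.613,140.853) → (149.782,140.853) → (149.782,117.213) → (66.613,117.213) → (66.613,140.853), returning to the start.

G21
G90
G0 X79.084 Y98.908
M3 S809
G01 X165.761 Y98.908 F970
G01 X165.761 Y73.991
G01 X79.084 Y73.991
G01 X79.084 Y98.908
M5
G0 X66.613 Y140.853
M3 S809
G01 X149.782 Y140.853 F970
G01 X149.782 Y117.213
G01 X66.613 Y117.213
G01 X66.613 Y140.853
M5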